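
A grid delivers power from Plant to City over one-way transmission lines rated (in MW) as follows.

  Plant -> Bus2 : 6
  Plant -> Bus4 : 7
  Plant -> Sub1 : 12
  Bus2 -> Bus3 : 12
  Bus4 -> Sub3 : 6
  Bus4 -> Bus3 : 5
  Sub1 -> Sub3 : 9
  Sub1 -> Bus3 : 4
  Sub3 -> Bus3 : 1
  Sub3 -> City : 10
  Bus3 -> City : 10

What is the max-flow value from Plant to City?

Augment Plant→Bus2→Bus3→City: bottleneck 6, flow now 6.
Augment Plant→Bus4→Sub3→City: bottleneck 6, flow now 12.
Augment Plant→Bus4→Bus3→City: bottleneck 1, flow now 13.
Augment Plant→Sub1→Sub3→City: bottleneck 4, flow now 17.
Augment Plant→Sub1→Bus3→City: bottleneck 3, flow now 20.
No augmenting path remains; maximum flow = 20.
In the residual graph, reachable from Plant: {Plant, Bus2, Bus4, Sub1, Sub3, Bus3}.
Min-cut edges: Sub3→City (10), Bus3→City (10); capacity 10 + 10 = 20.
This cut is saturated, so no flow can exceed 20.

20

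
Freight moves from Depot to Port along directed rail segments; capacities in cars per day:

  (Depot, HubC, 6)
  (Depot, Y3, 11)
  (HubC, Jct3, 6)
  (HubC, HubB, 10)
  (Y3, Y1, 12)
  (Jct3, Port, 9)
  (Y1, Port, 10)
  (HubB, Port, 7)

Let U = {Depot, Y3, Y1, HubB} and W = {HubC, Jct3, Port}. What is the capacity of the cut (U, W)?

23

Edges leaving {Depot, Y3, Y1, HubB}: Depot→HubC (6), Y1→Port (10), HubB→Port (7).
Cut capacity = 6 + 10 + 7 = 23.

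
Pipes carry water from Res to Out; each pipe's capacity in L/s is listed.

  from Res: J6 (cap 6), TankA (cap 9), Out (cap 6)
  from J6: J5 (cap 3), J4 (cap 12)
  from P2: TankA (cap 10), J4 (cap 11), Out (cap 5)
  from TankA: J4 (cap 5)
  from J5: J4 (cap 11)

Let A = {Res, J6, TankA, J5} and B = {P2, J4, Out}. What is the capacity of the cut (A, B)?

Edges leaving {Res, J6, TankA, J5}: Res→Out (6), J6→J4 (12), TankA→J4 (5), J5→J4 (11).
Cut capacity = 6 + 12 + 5 + 11 = 34.

34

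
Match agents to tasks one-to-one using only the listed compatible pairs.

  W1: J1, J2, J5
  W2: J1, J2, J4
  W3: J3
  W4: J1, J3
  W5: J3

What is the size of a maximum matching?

Unit-capacity flow: source→left, listed edges, right→sink; max matching = max flow.
Augmenting path W1→J1 (+1); matched 1.
Augmenting path W2→J2 (+1); matched 2.
Augmenting path W3→J3 (+1); matched 3.
Augmenting path W4→J1→W1→J5 (+1); matched 4.
No augmenting path remains; maximum matching = 4.
König certificate: {W1, W2, W4, J3} is a vertex cover of size 4 (every listed pair touches it), so no matching can be larger.

4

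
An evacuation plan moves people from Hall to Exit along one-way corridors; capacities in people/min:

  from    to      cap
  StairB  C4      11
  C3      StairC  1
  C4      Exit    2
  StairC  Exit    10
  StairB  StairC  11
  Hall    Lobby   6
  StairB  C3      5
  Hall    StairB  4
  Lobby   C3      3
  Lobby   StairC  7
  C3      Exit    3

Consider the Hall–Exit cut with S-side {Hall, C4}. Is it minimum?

No — its capacity is 12, but the minimum cut has capacity 10.

Given cut capacity: 4 + 6 + 2 = 12.
Augment Hall→StairB→StairC→Exit: bottleneck 4, flow now 4.
Augment Hall→Lobby→StairC→Exit: bottleneck 6, flow now 10.
No augmenting path remains; maximum flow = 10.
In the residual graph, reachable from Hall: {Hall}.
Min-cut edges: Hall→StairB (4), Hall→Lobby (6); capacity 4 + 6 = 10.
Cut capacity 12 exceeds the max flow 10, so it is not minimum.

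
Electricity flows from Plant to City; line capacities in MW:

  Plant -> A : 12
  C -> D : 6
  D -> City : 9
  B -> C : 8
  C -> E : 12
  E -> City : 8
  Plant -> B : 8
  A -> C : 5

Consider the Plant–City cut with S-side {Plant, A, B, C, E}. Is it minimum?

Given cut capacity: 6 + 8 = 14.
Augment Plant→A→C→D→City: bottleneck 5, flow now 5.
Augment Plant→B→C→D→City: bottleneck 1, flow now 6.
Augment Plant→B→C→E→City: bottleneck 7, flow now 13.
No augmenting path remains; maximum flow = 13.
In the residual graph, reachable from Plant: {Plant, A}.
Min-cut edges: Plant→B (8), A→C (5); capacity 8 + 5 = 13.
Cut capacity 14 exceeds the max flow 13, so it is not minimum.

No — its capacity is 14, but the minimum cut has capacity 13.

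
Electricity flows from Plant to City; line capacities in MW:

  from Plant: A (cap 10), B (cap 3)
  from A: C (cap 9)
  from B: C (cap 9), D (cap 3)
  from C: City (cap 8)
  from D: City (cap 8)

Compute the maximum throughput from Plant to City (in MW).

Augment Plant→A→C→City: bottleneck 8, flow now 8.
Augment Plant→B→D→City: bottleneck 3, flow now 11.
No augmenting path remains; maximum flow = 11.
In the residual graph, reachable from Plant: {Plant, A, C}.
Min-cut edges: Plant→B (3), C→City (8); capacity 3 + 8 = 11.
This cut is saturated, so no flow can exceed 11.

11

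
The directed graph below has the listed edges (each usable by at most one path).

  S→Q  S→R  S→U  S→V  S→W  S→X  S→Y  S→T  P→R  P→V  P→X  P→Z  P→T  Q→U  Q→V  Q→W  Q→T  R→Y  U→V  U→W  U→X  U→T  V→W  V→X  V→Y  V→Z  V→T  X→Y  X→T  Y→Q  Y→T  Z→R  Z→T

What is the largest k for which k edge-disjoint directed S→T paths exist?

Assign every edge capacity 1; by Menger, the answer equals the max flow.
Path S→T (+1); total 1.
Path S→Q→T (+1); total 2.
Path S→U→T (+1); total 3.
Path S→V→T (+1); total 4.
Path S→X→T (+1); total 5.
Path S→Y→T (+1); total 6.
Path S→R→Y→Q→V→Z→T (+1); total 7.
No residual S→T path; max flow = 7.
Certifying cut of size 7: {S→Q, S→R, S→T, S→U, S→V, S→X, S→Y}.

7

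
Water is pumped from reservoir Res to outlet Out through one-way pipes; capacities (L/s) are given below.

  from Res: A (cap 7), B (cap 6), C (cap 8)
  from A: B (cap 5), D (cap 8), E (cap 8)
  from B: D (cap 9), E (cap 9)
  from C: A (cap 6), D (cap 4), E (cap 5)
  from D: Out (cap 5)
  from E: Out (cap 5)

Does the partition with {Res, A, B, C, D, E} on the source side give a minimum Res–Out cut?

Yes — it is a minimum cut (capacity 10).

Given cut capacity: 5 + 5 = 10.
Augment Res→A→D→Out: bottleneck 5, flow now 5.
Augment Res→A→E→Out: bottleneck 2, flow now 7.
Augment Res→B→E→Out: bottleneck 3, flow now 10.
No augmenting path remains; maximum flow = 10.
Cut capacity 10 equals the max flow, so it is a minimum cut.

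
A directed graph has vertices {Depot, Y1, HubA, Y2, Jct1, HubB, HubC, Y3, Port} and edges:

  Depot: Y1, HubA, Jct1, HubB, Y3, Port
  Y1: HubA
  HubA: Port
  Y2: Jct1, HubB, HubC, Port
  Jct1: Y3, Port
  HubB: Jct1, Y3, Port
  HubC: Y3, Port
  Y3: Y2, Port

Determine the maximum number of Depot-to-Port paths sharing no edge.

Assign every edge capacity 1; by Menger, the answer equals the max flow.
Path Depot→Port (+1); total 1.
Path Depot→HubA→Port (+1); total 2.
Path Depot→Jct1→Port (+1); total 3.
Path Depot→HubB→Port (+1); total 4.
Path Depot→Y3→Port (+1); total 5.
No residual Depot→Port path; max flow = 5.
Certifying cut of size 5: {Depot→HubB, Depot→Jct1, Depot→Port, Depot→Y3, HubA→Port}.

5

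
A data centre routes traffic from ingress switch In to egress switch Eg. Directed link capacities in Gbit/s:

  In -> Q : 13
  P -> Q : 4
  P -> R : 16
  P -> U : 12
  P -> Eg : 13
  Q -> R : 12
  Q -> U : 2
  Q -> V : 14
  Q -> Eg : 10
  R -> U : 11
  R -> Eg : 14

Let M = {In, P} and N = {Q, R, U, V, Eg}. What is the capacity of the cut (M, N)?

58

Edges leaving {In, P}: In→Q (13), P→Q (4), P→R (16), P→U (12), P→Eg (13).
Cut capacity = 13 + 4 + 16 + 12 + 13 = 58.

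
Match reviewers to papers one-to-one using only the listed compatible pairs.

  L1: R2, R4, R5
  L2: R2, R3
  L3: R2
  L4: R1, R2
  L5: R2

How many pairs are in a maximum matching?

Unit-capacity flow: source→left, listed edges, right→sink; max matching = max flow.
Augmenting path L1→R2 (+1); matched 1.
Augmenting path L2→R3 (+1); matched 2.
Augmenting path L4→R1 (+1); matched 3.
Augmenting path L3→R2→L1→R4 (+1); matched 4.
No augmenting path remains; maximum matching = 4.
König certificate: {L1, L2, L4, R2} is a vertex cover of size 4 (every listed pair touches it), so no matching can be larger.

4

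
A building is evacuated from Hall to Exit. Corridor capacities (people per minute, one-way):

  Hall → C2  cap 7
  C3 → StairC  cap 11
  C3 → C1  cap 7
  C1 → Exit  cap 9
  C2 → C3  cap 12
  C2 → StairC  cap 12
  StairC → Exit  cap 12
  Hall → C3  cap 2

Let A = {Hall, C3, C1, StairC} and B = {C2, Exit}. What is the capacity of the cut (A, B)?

28

Edges leaving {Hall, C3, C1, StairC}: Hall→C2 (7), C1→Exit (9), StairC→Exit (12).
Cut capacity = 7 + 9 + 12 = 28.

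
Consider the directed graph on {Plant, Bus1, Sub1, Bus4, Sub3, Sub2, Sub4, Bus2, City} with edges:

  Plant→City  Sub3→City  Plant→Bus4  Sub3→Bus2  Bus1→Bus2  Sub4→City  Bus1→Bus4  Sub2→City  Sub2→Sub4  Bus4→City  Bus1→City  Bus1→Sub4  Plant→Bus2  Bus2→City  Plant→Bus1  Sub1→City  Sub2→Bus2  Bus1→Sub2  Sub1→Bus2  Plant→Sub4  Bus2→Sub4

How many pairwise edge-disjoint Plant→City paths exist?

5

Assign every edge capacity 1; by Menger, the answer equals the max flow.
Path Plant→City (+1); total 1.
Path Plant→Bus1→City (+1); total 2.
Path Plant→Bus4→City (+1); total 3.
Path Plant→Sub4→City (+1); total 4.
Path Plant→Bus2→City (+1); total 5.
No residual Plant→City path; max flow = 5.
Certifying cut of size 5: {Plant→Bus1, Plant→Bus2, Plant→Bus4, Plant→City, Plant→Sub4}.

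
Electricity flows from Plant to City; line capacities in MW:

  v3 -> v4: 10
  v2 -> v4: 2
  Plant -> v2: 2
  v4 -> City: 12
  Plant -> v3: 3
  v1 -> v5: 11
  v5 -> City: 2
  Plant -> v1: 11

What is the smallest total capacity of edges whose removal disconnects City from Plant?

7

Augment Plant→v1→v5→City: bottleneck 2, flow now 2.
Augment Plant→v2→v4→City: bottleneck 2, flow now 4.
Augment Plant→v3→v4→City: bottleneck 3, flow now 7.
No augmenting path remains; maximum flow = 7.
By max-flow min-cut, the minimum cut capacity equals the max flow.
In the residual graph, reachable from Plant: {Plant, v1, v5}.
Min-cut edges: Plant→v2 (2), Plant→v3 (3), v5→City (2); capacity 2 + 3 + 2 = 7.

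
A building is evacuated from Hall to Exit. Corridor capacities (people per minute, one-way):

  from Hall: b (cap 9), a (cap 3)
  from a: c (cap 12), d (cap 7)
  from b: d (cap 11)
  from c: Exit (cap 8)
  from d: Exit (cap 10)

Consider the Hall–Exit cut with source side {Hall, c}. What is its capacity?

Edges leaving {Hall, c}: Hall→a (3), Hall→b (9), c→Exit (8).
Cut capacity = 3 + 9 + 8 = 20.

20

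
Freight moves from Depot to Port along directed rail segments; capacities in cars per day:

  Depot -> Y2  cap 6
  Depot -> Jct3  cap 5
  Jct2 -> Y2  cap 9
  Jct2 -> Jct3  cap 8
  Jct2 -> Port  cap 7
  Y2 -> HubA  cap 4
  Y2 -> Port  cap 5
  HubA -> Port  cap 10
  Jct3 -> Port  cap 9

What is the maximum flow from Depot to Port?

Augment Depot→Y2→Port: bottleneck 5, flow now 5.
Augment Depot→Jct3→Port: bottleneck 5, flow now 10.
Augment Depot→Y2→HubA→Port: bottleneck 1, flow now 11.
No augmenting path remains; maximum flow = 11.
In the residual graph, reachable from Depot: {Depot}.
Min-cut edges: Depot→Y2 (6), Depot→Jct3 (5); capacity 6 + 5 = 11.
This cut is saturated, so no flow can exceed 11.

11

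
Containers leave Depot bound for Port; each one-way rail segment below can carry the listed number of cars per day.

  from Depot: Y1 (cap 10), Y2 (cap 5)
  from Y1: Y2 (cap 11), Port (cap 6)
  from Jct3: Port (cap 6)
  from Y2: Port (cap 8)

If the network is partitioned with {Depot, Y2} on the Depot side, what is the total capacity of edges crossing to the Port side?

Edges leaving {Depot, Y2}: Depot→Y1 (10), Y2→Port (8).
Cut capacity = 10 + 8 = 18.

18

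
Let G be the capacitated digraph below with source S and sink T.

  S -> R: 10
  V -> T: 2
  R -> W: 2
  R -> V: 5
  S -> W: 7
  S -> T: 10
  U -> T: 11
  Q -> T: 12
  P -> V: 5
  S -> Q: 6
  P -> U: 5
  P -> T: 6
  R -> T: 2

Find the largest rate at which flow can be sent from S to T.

Augment S→T: bottleneck 10, flow now 10.
Augment S→Q→T: bottleneck 6, flow now 16.
Augment S→R→T: bottleneck 2, flow now 18.
Augment S→R→V→T: bottleneck 2, flow now 20.
No augmenting path remains; maximum flow = 20.
In the residual graph, reachable from S: {S, R, V, W}.
Min-cut edges: S→Q (6), S→T (10), R→T (2), V→T (2); capacity 6 + 10 + 2 + 2 = 20.
This cut is saturated, so no flow can exceed 20.

20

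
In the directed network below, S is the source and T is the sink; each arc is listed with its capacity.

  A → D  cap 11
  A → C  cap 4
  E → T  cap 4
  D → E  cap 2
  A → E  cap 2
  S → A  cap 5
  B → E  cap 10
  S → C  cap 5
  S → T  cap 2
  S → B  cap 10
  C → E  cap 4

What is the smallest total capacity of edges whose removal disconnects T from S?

Augment S→T: bottleneck 2, flow now 2.
Augment S→A→E→T: bottleneck 2, flow now 4.
Augment S→B→E→T: bottleneck 2, flow now 6.
No augmenting path remains; maximum flow = 6.
By max-flow min-cut, the minimum cut capacity equals the max flow.
In the residual graph, reachable from S: {S, A, B, C, D, E}.
Min-cut edges: S→T (2), E→T (4); capacity 2 + 4 = 6.

6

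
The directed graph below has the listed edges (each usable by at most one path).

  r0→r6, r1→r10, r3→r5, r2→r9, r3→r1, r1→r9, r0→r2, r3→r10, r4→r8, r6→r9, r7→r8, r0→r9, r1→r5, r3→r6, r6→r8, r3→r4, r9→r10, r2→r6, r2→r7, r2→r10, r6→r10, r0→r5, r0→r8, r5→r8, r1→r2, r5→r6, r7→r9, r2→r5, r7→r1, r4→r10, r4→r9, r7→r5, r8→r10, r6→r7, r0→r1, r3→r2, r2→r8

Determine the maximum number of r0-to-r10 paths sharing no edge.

Assign every edge capacity 1; by Menger, the answer equals the max flow.
Path r0→r1→r10 (+1); total 1.
Path r0→r2→r10 (+1); total 2.
Path r0→r6→r10 (+1); total 3.
Path r0→r8→r10 (+1); total 4.
Path r0→r9→r10 (+1); total 5.
No residual r0→r10 path; max flow = 5.
Certifying cut of size 5: {r1→r10, r2→r10, r6→r10, r8→r10, r9→r10}.

5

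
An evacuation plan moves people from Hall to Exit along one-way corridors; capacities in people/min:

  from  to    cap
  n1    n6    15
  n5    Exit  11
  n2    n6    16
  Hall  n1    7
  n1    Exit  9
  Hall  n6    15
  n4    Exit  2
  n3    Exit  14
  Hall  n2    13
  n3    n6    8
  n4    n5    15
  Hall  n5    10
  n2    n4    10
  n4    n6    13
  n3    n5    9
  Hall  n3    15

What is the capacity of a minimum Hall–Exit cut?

Augment Hall→n1→Exit: bottleneck 7, flow now 7.
Augment Hall→n3→Exit: bottleneck 14, flow now 21.
Augment Hall→n5→Exit: bottleneck 10, flow now 31.
Augment Hall→n2→n4→Exit: bottleneck 2, flow now 33.
Augment Hall→n3→n5→Exit: bottleneck 1, flow now 34.
No augmenting path remains; maximum flow = 34.
By max-flow min-cut, the minimum cut capacity equals the max flow.
In the residual graph, reachable from Hall: {Hall, n2, n3, n4, n5, n6}.
Min-cut edges: Hall→n1 (7), n3→Exit (14), n4→Exit (2), n5→Exit (11); capacity 7 + 14 + 2 + 11 = 34.

34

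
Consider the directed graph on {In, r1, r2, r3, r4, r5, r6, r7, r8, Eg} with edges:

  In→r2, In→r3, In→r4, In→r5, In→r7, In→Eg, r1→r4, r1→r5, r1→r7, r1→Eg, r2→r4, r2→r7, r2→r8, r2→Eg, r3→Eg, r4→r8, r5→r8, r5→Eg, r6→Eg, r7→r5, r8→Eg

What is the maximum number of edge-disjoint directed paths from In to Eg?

Assign every edge capacity 1; by Menger, the answer equals the max flow.
Path In→Eg (+1); total 1.
Path In→r2→Eg (+1); total 2.
Path In→r3→Eg (+1); total 3.
Path In→r5→Eg (+1); total 4.
Path In→r4→r8→Eg (+1); total 5.
No residual In→Eg path; max flow = 5.
Certifying cut of size 5: {In→Eg, In→r2, In→r3, r5→Eg, r8→Eg}.

5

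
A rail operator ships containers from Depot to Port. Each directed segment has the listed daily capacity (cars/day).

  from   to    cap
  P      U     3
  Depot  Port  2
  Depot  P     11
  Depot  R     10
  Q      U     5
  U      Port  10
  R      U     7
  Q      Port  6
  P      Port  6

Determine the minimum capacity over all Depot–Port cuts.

18

Augment Depot→Port: bottleneck 2, flow now 2.
Augment Depot→P→Port: bottleneck 6, flow now 8.
Augment Depot→P→U→Port: bottleneck 3, flow now 11.
Augment Depot→R→U→Port: bottleneck 7, flow now 18.
No augmenting path remains; maximum flow = 18.
By max-flow min-cut, the minimum cut capacity equals the max flow.
In the residual graph, reachable from Depot: {Depot, P, R}.
Min-cut edges: Depot→Port (2), P→U (3), P→Port (6), R→U (7); capacity 2 + 3 + 6 + 7 = 18.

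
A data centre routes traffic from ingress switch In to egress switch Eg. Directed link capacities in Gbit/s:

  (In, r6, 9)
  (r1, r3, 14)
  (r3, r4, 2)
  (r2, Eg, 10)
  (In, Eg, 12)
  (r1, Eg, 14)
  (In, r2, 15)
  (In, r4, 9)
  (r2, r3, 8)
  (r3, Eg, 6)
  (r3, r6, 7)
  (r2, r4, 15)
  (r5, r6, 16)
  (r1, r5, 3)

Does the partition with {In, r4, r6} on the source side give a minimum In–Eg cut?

Given cut capacity: 15 + 12 = 27.
Augment In→Eg: bottleneck 12, flow now 12.
Augment In→r2→Eg: bottleneck 10, flow now 22.
Augment In→r2→r3→Eg: bottleneck 5, flow now 27.
No augmenting path remains; maximum flow = 27.
Cut capacity 27 equals the max flow, so it is a minimum cut.

Yes — it is a minimum cut (capacity 27).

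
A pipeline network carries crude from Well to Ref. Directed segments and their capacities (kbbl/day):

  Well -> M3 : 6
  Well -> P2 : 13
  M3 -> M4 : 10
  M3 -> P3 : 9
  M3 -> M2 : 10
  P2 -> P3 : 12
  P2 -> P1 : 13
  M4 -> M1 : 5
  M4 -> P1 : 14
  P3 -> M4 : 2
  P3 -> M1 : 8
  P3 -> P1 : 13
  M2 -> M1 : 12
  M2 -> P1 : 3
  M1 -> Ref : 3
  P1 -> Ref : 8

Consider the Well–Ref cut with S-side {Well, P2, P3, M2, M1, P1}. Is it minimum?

No — its capacity is 19, but the minimum cut has capacity 11.

Given cut capacity: 6 + 2 + 3 + 8 = 19.
Augment Well→P2→P1→Ref: bottleneck 8, flow now 8.
Augment Well→M3→M4→M1→Ref: bottleneck 3, flow now 11.
No augmenting path remains; maximum flow = 11.
In the residual graph, reachable from Well: {Well, M3, P2, M4, P3, M2, M1, P1}.
Min-cut edges: M1→Ref (3), P1→Ref (8); capacity 3 + 8 = 11.
Cut capacity 19 exceeds the max flow 11, so it is not minimum.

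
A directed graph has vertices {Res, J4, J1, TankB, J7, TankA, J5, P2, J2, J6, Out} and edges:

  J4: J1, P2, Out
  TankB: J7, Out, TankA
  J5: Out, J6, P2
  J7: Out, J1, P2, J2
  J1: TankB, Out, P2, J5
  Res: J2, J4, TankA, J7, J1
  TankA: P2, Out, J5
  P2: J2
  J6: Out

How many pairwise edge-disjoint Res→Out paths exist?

4

Assign every edge capacity 1; by Menger, the answer equals the max flow.
Path Res→J4→Out (+1); total 1.
Path Res→J1→Out (+1); total 2.
Path Res→J7→Out (+1); total 3.
Path Res→TankA→Out (+1); total 4.
No residual Res→Out path; max flow = 4.
Certifying cut of size 4: {Res→J1, Res→J4, Res→J7, Res→TankA}.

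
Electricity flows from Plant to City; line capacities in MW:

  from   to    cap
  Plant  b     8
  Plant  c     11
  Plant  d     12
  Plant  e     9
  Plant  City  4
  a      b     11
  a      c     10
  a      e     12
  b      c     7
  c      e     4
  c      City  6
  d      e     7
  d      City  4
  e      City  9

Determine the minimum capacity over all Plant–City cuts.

23

Augment Plant→City: bottleneck 4, flow now 4.
Augment Plant→c→City: bottleneck 6, flow now 10.
Augment Plant→d→City: bottleneck 4, flow now 14.
Augment Plant→e→City: bottleneck 9, flow now 23.
No augmenting path remains; maximum flow = 23.
By max-flow min-cut, the minimum cut capacity equals the max flow.
In the residual graph, reachable from Plant: {Plant, b, c, d, e}.
Min-cut edges: Plant→City (4), c→City (6), d→City (4), e→City (9); capacity 4 + 6 + 4 + 9 = 23.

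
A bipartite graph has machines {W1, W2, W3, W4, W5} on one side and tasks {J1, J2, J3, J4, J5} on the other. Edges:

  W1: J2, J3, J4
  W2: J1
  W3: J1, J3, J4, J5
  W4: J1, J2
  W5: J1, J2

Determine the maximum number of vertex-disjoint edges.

4

Unit-capacity flow: source→left, listed edges, right→sink; max matching = max flow.
Augmenting path W1→J2 (+1); matched 1.
Augmenting path W2→J1 (+1); matched 2.
Augmenting path W3→J3 (+1); matched 3.
Augmenting path W4→J2→W1→J4 (+1); matched 4.
No augmenting path remains; maximum matching = 4.
König certificate: {W1, W3, J1, J2} is a vertex cover of size 4 (every listed pair touches it), so no matching can be larger.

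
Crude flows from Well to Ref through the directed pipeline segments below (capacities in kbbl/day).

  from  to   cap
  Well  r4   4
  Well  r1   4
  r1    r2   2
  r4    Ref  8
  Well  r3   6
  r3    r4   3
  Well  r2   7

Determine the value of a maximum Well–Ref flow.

7

Augment Well→r4→Ref: bottleneck 4, flow now 4.
Augment Well→r3→r4→Ref: bottleneck 3, flow now 7.
No augmenting path remains; maximum flow = 7.
In the residual graph, reachable from Well: {Well, r1, r2, r3}.
Min-cut edges: Well→r4 (4), r3→r4 (3); capacity 4 + 3 = 7.
This cut is saturated, so no flow can exceed 7.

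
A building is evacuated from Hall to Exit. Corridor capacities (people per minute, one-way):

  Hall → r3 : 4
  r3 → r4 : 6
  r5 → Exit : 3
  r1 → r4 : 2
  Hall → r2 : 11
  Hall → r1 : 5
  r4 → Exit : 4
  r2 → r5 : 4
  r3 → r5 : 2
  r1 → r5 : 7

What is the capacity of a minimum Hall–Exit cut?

7

Augment Hall→r1→r4→Exit: bottleneck 2, flow now 2.
Augment Hall→r1→r5→Exit: bottleneck 3, flow now 5.
Augment Hall→r3→r4→Exit: bottleneck 2, flow now 7.
No augmenting path remains; maximum flow = 7.
By max-flow min-cut, the minimum cut capacity equals the max flow.
In the residual graph, reachable from Hall: {Hall, r1, r2, r3, r4, r5}.
Min-cut edges: r4→Exit (4), r5→Exit (3); capacity 4 + 3 = 7.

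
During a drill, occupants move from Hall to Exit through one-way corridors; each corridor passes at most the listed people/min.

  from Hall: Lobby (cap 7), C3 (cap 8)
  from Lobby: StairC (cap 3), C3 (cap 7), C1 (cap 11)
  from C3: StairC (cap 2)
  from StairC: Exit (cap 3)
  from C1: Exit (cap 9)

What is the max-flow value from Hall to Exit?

Augment Hall→Lobby→StairC→Exit: bottleneck 3, flow now 3.
Augment Hall→Lobby→C1→Exit: bottleneck 4, flow now 7.
Augment Hall→C3→StairC→Lobby→C1→Exit: bottleneck 2, flow now 9. (uses reverse residual edge)
No augmenting path remains; maximum flow = 9.
In the residual graph, reachable from Hall: {Hall, C3}.
Min-cut edges: Hall→Lobby (7), C3→StairC (2); capacity 7 + 2 = 9.
This cut is saturated, so no flow can exceed 9.

9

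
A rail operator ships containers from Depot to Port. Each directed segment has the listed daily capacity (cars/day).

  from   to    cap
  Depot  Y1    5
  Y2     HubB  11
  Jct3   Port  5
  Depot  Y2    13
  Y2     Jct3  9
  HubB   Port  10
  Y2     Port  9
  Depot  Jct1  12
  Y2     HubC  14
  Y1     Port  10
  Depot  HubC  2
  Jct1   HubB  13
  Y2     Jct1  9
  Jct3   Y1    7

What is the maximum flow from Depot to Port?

Augment Depot→Y2→Port: bottleneck 9, flow now 9.
Augment Depot→Y1→Port: bottleneck 5, flow now 14.
Augment Depot→Y2→Jct3→Port: bottleneck 4, flow now 18.
Augment Depot→Jct1→HubB→Port: bottleneck 10, flow now 28.
No augmenting path remains; maximum flow = 28.
In the residual graph, reachable from Depot: {Depot, HubC, Jct1, HubB}.
Min-cut edges: Depot→Y2 (13), Depot→Y1 (5), HubB→Port (10); capacity 13 + 5 + 10 = 28.
This cut is saturated, so no flow can exceed 28.

28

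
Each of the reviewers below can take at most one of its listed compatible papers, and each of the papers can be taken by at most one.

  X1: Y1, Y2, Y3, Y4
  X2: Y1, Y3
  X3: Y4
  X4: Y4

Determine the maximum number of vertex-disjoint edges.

3

Unit-capacity flow: source→left, listed edges, right→sink; max matching = max flow.
Augmenting path X1→Y1 (+1); matched 1.
Augmenting path X2→Y3 (+1); matched 2.
Augmenting path X3→Y4 (+1); matched 3.
No augmenting path remains; maximum matching = 3.
König certificate: {X1, X2, Y4} is a vertex cover of size 3 (every listed pair touches it), so no matching can be larger.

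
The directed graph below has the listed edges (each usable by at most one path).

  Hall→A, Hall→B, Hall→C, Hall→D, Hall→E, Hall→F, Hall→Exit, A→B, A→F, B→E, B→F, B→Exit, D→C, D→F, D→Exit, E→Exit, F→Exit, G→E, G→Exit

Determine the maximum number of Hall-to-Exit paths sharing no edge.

Assign every edge capacity 1; by Menger, the answer equals the max flow.
Path Hall→Exit (+1); total 1.
Path Hall→B→Exit (+1); total 2.
Path Hall→D→Exit (+1); total 3.
Path Hall→E→Exit (+1); total 4.
Path Hall→F→Exit (+1); total 5.
No residual Hall→Exit path; max flow = 5.
Certifying cut of size 5: {B→Exit, E→Exit, F→Exit, Hall→D, Hall→Exit}.

5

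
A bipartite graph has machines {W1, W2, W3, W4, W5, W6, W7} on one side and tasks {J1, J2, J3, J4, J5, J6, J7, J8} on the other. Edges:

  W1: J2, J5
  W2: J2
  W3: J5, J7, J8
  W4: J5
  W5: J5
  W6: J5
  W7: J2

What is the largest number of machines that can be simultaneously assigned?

Unit-capacity flow: source→left, listed edges, right→sink; max matching = max flow.
Augmenting path W1→J2 (+1); matched 1.
Augmenting path W3→J5 (+1); matched 2.
Augmenting path W4→J5→W3→J7 (+1); matched 3.
No augmenting path remains; maximum matching = 3.
König certificate: {W3, J2, J5} is a vertex cover of size 3 (every listed pair touches it), so no matching can be larger.

3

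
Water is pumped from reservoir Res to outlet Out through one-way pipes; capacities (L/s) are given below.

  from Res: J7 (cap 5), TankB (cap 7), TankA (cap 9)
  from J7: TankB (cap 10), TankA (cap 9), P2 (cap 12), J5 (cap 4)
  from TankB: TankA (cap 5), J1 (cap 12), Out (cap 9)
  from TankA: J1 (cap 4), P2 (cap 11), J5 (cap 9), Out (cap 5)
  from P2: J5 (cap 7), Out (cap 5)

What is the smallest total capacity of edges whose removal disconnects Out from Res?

19

Augment Res→TankB→Out: bottleneck 7, flow now 7.
Augment Res→TankA→Out: bottleneck 5, flow now 12.
Augment Res→J7→TankB→Out: bottleneck 2, flow now 14.
Augment Res→J7→P2→Out: bottleneck 3, flow now 17.
Augment Res→TankA→P2→Out: bottleneck 2, flow now 19.
No augmenting path remains; maximum flow = 19.
By max-flow min-cut, the minimum cut capacity equals the max flow.
In the residual graph, reachable from Res: {Res, J7, TankB, TankA, J1, P2, J5}.
Min-cut edges: TankB→Out (9), TankA→Out (5), P2→Out (5); capacity 9 + 5 + 5 = 19.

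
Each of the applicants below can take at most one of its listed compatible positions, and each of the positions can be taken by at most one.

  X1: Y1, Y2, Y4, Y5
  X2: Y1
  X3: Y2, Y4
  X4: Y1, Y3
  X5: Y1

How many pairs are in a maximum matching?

4

Unit-capacity flow: source→left, listed edges, right→sink; max matching = max flow.
Augmenting path X1→Y1 (+1); matched 1.
Augmenting path X3→Y2 (+1); matched 2.
Augmenting path X4→Y3 (+1); matched 3.
Augmenting path X2→Y1→X1→Y4 (+1); matched 4.
No augmenting path remains; maximum matching = 4.
König certificate: {X1, X3, X4, Y1} is a vertex cover of size 4 (every listed pair touches it), so no matching can be larger.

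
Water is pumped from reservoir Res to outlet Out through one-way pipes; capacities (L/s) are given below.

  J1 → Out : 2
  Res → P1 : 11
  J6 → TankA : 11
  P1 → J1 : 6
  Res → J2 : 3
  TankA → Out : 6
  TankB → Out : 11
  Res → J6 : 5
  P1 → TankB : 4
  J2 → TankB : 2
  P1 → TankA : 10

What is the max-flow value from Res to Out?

14

Augment Res→J2→TankB→Out: bottleneck 2, flow now 2.
Augment Res→J6→TankA→Out: bottleneck 5, flow now 7.
Augment Res→P1→J1→Out: bottleneck 2, flow now 9.
Augment Res→P1→TankA→Out: bottleneck 1, flow now 10.
Augment Res→P1→TankB→Out: bottleneck 4, flow now 14.
No augmenting path remains; maximum flow = 14.
In the residual graph, reachable from Res: {Res, J2, J6, P1, J1, TankA}.
Min-cut edges: J2→TankB (2), P1→TankB (4), J1→Out (2), TankA→Out (6); capacity 2 + 4 + 2 + 6 = 14.
This cut is saturated, so no flow can exceed 14.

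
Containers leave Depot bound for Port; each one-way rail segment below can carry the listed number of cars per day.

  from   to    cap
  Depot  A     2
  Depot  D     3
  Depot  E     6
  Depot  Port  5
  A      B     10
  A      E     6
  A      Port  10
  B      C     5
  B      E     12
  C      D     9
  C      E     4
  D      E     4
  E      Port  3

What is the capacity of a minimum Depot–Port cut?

10

Augment Depot→Port: bottleneck 5, flow now 5.
Augment Depot→A→Port: bottleneck 2, flow now 7.
Augment Depot→E→Port: bottleneck 3, flow now 10.
No augmenting path remains; maximum flow = 10.
By max-flow min-cut, the minimum cut capacity equals the max flow.
In the residual graph, reachable from Depot: {Depot, D, E}.
Min-cut edges: Depot→A (2), Depot→Port (5), E→Port (3); capacity 2 + 5 + 3 = 10.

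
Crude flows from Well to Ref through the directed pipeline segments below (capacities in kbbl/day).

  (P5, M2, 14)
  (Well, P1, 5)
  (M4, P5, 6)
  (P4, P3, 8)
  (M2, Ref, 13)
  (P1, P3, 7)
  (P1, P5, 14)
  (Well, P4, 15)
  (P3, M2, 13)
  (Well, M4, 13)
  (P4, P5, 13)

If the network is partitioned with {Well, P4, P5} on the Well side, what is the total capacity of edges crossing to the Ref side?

Edges leaving {Well, P4, P5}: Well→P1 (5), Well→M4 (13), P4→P3 (8), P5→M2 (14).
Cut capacity = 5 + 13 + 8 + 14 = 40.

40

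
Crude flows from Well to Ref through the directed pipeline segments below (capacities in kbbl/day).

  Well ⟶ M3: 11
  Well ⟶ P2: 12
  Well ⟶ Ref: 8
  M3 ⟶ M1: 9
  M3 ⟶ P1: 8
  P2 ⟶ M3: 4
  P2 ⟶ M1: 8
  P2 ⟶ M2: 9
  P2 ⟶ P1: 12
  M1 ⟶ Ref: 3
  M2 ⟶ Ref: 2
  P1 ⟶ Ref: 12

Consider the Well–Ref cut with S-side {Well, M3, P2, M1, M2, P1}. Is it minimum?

Given cut capacity: 8 + 3 + 2 + 12 = 25.
Augment Well→Ref: bottleneck 8, flow now 8.
Augment Well→M3→M1→Ref: bottleneck 3, flow now 11.
Augment Well→M3→P1→Ref: bottleneck 8, flow now 19.
Augment Well→P2→M2→Ref: bottleneck 2, flow now 21.
Augment Well→P2→P1→Ref: bottleneck 4, flow now 25.
No augmenting path remains; maximum flow = 25.
Cut capacity 25 equals the max flow, so it is a minimum cut.

Yes — it is a minimum cut (capacity 25).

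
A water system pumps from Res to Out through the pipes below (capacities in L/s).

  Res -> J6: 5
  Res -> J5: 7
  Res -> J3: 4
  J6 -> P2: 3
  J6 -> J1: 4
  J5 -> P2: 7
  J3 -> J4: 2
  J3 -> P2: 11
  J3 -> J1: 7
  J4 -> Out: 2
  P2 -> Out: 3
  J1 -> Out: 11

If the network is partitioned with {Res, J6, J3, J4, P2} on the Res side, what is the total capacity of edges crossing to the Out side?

Edges leaving {Res, J6, J3, J4, P2}: Res→J5 (7), J6→J1 (4), J3→J1 (7), J4→Out (2), P2→Out (3).
Cut capacity = 7 + 4 + 7 + 2 + 3 = 23.

23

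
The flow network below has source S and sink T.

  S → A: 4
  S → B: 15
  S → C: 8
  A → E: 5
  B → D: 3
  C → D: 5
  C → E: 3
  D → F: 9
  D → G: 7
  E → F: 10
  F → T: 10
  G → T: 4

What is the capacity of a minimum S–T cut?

14

Augment S→A→E→F→T: bottleneck 4, flow now 4.
Augment S→B→D→F→T: bottleneck 3, flow now 7.
Augment S→C→D→F→T: bottleneck 3, flow now 10.
Augment S→C→D→G→T: bottleneck 2, flow now 12.
Augment S→C→E→F→D→G→T: bottleneck 2, flow now 14. (uses reverse residual edge)
No augmenting path remains; maximum flow = 14.
By max-flow min-cut, the minimum cut capacity equals the max flow.
In the residual graph, reachable from S: {S, A, B, C, D, E, F, G}.
Min-cut edges: F→T (10), G→T (4); capacity 10 + 4 = 14.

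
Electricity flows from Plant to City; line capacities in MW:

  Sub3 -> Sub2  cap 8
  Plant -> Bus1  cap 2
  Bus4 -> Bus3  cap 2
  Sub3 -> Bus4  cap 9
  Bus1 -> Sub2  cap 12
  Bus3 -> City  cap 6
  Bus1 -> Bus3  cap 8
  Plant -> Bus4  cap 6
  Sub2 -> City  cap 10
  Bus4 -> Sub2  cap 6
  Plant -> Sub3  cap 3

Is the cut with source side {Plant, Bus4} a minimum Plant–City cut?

Given cut capacity: 2 + 3 + 2 + 6 = 13.
Augment Plant→Bus4→Bus3→City: bottleneck 2, flow now 2.
Augment Plant→Bus4→Sub2→City: bottleneck 4, flow now 6.
Augment Plant→Bus1→Bus3→City: bottleneck 2, flow now 8.
Augment Plant→Sub3→Sub2→City: bottleneck 3, flow now 11.
No augmenting path remains; maximum flow = 11.
In the residual graph, reachable from Plant: {Plant}.
Min-cut edges: Plant→Bus4 (6), Plant→Bus1 (2), Plant→Sub3 (3); capacity 6 + 2 + 3 = 11.
Cut capacity 13 exceeds the max flow 11, so it is not minimum.

No — its capacity is 13, but the minimum cut has capacity 11.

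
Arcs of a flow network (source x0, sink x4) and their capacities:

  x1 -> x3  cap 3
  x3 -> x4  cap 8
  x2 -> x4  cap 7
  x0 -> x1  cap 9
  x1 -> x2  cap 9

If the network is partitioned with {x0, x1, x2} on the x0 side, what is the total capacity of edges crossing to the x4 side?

Edges leaving {x0, x1, x2}: x1→x3 (3), x2→x4 (7).
Cut capacity = 3 + 7 = 10.

10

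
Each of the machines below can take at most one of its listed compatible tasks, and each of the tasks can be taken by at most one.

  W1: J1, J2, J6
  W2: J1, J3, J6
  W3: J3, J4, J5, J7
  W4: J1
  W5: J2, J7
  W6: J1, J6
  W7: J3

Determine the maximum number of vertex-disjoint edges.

6

Unit-capacity flow: source→left, listed edges, right→sink; max matching = max flow.
Augmenting path W1→J1 (+1); matched 1.
Augmenting path W2→J3 (+1); matched 2.
Augmenting path W3→J4 (+1); matched 3.
Augmenting path W5→J2 (+1); matched 4.
Augmenting path W6→J6 (+1); matched 5.
Augmenting path W4→J1→W1→J2→W5→J7 (+1); matched 6.
No augmenting path remains; maximum matching = 6.
König certificate: {W1, W3, W5, J1, J3, J6} is a vertex cover of size 6 (every listed pair touches it), so no matching can be larger.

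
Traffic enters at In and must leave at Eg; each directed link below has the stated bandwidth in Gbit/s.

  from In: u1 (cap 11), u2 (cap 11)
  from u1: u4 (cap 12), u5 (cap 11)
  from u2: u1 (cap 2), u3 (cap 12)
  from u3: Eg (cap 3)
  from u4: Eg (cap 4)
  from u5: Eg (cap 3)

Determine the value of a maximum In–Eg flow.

Augment In→u1→u4→Eg: bottleneck 4, flow now 4.
Augment In→u1→u5→Eg: bottleneck 3, flow now 7.
Augment In→u2→u3→Eg: bottleneck 3, flow now 10.
No augmenting path remains; maximum flow = 10.
In the residual graph, reachable from In: {In, u1, u2, u3, u4, u5}.
Min-cut edges: u3→Eg (3), u4→Eg (4), u5→Eg (3); capacity 3 + 4 + 3 = 10.
This cut is saturated, so no flow can exceed 10.

10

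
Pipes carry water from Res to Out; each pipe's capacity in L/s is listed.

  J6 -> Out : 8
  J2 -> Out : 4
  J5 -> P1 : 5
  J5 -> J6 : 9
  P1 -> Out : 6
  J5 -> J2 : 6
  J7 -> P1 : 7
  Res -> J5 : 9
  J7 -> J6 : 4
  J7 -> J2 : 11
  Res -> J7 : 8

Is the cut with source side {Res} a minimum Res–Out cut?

Given cut capacity: 9 + 8 = 17.
Augment Res→J5→J6→Out: bottleneck 8, flow now 8.
Augment Res→J5→P1→Out: bottleneck 1, flow now 9.
Augment Res→J7→P1→Out: bottleneck 5, flow now 14.
Augment Res→J7→J2→Out: bottleneck 3, flow now 17.
No augmenting path remains; maximum flow = 17.
Cut capacity 17 equals the max flow, so it is a minimum cut.

Yes — it is a minimum cut (capacity 17).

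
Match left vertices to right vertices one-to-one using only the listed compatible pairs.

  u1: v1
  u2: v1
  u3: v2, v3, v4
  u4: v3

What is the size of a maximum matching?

3

Unit-capacity flow: source→left, listed edges, right→sink; max matching = max flow.
Augmenting path u1→v1 (+1); matched 1.
Augmenting path u3→v2 (+1); matched 2.
Augmenting path u4→v3 (+1); matched 3.
No augmenting path remains; maximum matching = 3.
König certificate: {u3, u4, v1} is a vertex cover of size 3 (every listed pair touches it), so no matching can be larger.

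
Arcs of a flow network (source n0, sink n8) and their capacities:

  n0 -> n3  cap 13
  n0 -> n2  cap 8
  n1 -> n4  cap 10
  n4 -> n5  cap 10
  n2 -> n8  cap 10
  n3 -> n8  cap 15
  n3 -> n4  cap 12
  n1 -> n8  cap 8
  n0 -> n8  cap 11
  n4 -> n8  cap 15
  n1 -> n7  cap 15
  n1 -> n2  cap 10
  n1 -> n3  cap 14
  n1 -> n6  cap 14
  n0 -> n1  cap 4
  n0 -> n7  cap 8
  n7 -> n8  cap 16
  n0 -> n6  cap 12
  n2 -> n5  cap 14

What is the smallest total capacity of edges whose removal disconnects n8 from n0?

Augment n0→n8: bottleneck 11, flow now 11.
Augment n0→n1→n8: bottleneck 4, flow now 15.
Augment n0→n2→n8: bottleneck 8, flow now 23.
Augment n0→n3→n8: bottleneck 13, flow now 36.
Augment n0→n7→n8: bottleneck 8, flow now 44.
No augmenting path remains; maximum flow = 44.
By max-flow min-cut, the minimum cut capacity equals the max flow.
In the residual graph, reachable from n0: {n0, n6}.
Min-cut edges: n0→n1 (4), n0→n2 (8), n0→n3 (13), n0→n7 (8), n0→n8 (11); capacity 4 + 8 + 13 + 8 + 11 = 44.

44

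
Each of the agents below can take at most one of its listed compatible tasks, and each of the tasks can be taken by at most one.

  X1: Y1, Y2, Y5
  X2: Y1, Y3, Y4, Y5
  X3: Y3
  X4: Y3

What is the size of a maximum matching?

3

Unit-capacity flow: source→left, listed edges, right→sink; max matching = max flow.
Augmenting path X1→Y1 (+1); matched 1.
Augmenting path X2→Y3 (+1); matched 2.
Augmenting path X3→Y3→X2→Y4 (+1); matched 3.
No augmenting path remains; maximum matching = 3.
König certificate: {X1, X2, Y3} is a vertex cover of size 3 (every listed pair touches it), so no matching can be larger.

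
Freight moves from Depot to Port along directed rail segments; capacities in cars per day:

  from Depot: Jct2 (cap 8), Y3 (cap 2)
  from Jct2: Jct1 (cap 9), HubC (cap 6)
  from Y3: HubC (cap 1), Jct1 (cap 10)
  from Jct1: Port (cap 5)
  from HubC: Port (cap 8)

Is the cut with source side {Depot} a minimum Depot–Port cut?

Given cut capacity: 8 + 2 = 10.
Augment Depot→Jct2→Jct1→Port: bottleneck 5, flow now 5.
Augment Depot→Jct2→HubC→Port: bottleneck 3, flow now 8.
Augment Depot→Y3→HubC→Port: bottleneck 1, flow now 9.
Augment Depot→Y3→Jct1→Jct2→HubC→Port: bottleneck 1, flow now 10. (uses reverse residual edge)
No augmenting path remains; maximum flow = 10.
Cut capacity 10 equals the max flow, so it is a minimum cut.

Yes — it is a minimum cut (capacity 10).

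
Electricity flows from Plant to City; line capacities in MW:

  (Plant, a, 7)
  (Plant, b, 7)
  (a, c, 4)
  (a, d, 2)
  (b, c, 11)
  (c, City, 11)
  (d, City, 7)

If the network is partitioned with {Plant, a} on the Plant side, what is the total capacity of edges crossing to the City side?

Edges leaving {Plant, a}: Plant→b (7), a→c (4), a→d (2).
Cut capacity = 7 + 4 + 2 = 13.

13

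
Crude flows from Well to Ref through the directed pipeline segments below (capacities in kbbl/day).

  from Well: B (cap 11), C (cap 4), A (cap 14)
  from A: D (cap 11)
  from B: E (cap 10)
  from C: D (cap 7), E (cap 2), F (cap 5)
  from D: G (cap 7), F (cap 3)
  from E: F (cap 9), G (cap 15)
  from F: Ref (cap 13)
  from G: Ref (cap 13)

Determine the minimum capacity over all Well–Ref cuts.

Augment Well→C→F→Ref: bottleneck 4, flow now 4.
Augment Well→A→D→F→Ref: bottleneck 3, flow now 7.
Augment Well→A→D→G→Ref: bottleneck 7, flow now 14.
Augment Well→B→E→F→Ref: bottleneck 6, flow now 20.
Augment Well→B→E→G→Ref: bottleneck 4, flow now 24.
No augmenting path remains; maximum flow = 24.
By max-flow min-cut, the minimum cut capacity equals the max flow.
In the residual graph, reachable from Well: {Well, A, B, D}.
Min-cut edges: Well→C (4), B→E (10), D→F (3), D→G (7); capacity 4 + 10 + 3 + 7 = 24.

24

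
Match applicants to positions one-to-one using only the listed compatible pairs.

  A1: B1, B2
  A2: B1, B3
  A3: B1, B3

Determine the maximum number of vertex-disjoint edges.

3

Unit-capacity flow: source→left, listed edges, right→sink; max matching = max flow.
Augmenting path A1→B1 (+1); matched 1.
Augmenting path A2→B3 (+1); matched 2.
Augmenting path A3→B1→A1→B2 (+1); matched 3.
No augmenting path remains; maximum matching = 3.
König certificate: {A1, A2, A3} is a vertex cover of size 3 (every listed pair touches it), so no matching can be larger.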